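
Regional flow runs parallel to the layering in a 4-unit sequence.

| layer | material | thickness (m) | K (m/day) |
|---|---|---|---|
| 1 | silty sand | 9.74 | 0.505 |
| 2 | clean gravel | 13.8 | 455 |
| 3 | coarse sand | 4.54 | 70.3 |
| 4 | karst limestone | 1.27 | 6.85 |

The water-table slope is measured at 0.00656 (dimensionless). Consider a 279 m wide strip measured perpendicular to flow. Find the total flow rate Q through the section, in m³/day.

Flow is parallel to layering, so each bed carries its own Darcy discharge and the transmissivities add.
Σ(K_i·b_i) = 0.505×9.74 + 455×13.8 + 70.3×4.54 + 6.85×1.27 = 6612 m²/day.
Hydraulic gradient i = 0.00656.
Q = Σ(K_i·b_i) · W · i = 6612 × 279 × 0.006560 = 12101 m³/day.

12100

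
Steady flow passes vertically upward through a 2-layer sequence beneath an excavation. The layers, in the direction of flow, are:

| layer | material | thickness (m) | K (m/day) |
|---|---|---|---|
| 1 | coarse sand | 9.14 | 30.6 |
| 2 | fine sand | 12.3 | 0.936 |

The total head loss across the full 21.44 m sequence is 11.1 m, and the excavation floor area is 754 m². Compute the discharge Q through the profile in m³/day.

Flow is perpendicular to layering, so the layers act in series and the equivalent K is the thickness-weighted harmonic mean.
Total thickness L = 9.14 + 12.3 = 21.44 m.
Σ(b_i/K_i) = 9.14/30.6 + 12.3/0.936 = 13.44 d.
K_eq = L / Σ(b_i/K_i) = 21.44 / 13.44 = 1.595 m/day.
Q = K_eq · A · (Δh/L) = 1.595 × 754 × (11.1/21.44) = 622.7 m³/day.

623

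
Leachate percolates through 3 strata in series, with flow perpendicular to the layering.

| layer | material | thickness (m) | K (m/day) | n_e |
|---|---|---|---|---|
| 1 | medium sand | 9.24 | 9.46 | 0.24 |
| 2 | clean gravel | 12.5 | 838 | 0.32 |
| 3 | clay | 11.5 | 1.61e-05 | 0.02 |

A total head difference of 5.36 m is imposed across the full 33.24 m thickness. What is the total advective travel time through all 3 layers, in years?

2350

With flow normal to the layers, continuity requires the same specific discharge q through every layer.
Σ(b_i/K_i) = 9.24/9.46 + 12.5/838 + 11.5/1.61e-05 = 7.143e+05 d.
q = Δh / Σ(b_i/K_i) = 5.36 / 7.143e+05 = 7.504e-06 m/day.
In each layer the seepage velocity is v_i = q/n_i, so the layer transit time is t_i = b_i·n_i / q:
  layer 1 (medium sand): t_1 = 9.24 × 0.24 / 7.504e-06 = 2.955e+05 d
  layer 2 (clean gravel): t_2 = 12.5 × 0.32 / 7.504e-06 = 5.330e+05 d
  layer 3 (clay): t_3 = 11.5 × 0.02 / 7.504e-06 = 30650 d
Total t = Σ t_i = 8.592e+05 days = 2352 years.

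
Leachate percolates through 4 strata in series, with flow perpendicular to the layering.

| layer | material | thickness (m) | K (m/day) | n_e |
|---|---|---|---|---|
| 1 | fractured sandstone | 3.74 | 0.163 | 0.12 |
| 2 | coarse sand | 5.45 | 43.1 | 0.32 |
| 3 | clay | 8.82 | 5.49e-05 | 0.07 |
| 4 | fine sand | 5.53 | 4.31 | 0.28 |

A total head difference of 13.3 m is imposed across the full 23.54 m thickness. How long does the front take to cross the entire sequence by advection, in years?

With flow normal to the layers, continuity requires the same specific discharge q through every layer.
Σ(b_i/K_i) = 3.74/0.163 + 5.45/43.1 + 8.82/5.49e-05 + 5.53/4.31 = 1.607e+05 d.
q = Δh / Σ(b_i/K_i) = 13.3 / 1.607e+05 = 8.277e-05 m/day.
In each layer the seepage velocity is v_i = q/n_i, so the layer transit time is t_i = b_i·n_i / q:
  layer 1 (fractured sandstone): t_1 = 3.74 × 0.12 / 8.277e-05 = 5422 d
  layer 2 (coarse sand): t_2 = 5.45 × 0.32 / 8.277e-05 = 21070 d
  layer 3 (clay): t_3 = 8.82 × 0.07 / 8.277e-05 = 7459 d
  layer 4 (fine sand): t_4 = 5.53 × 0.28 / 8.277e-05 = 18707 d
Total t = Σ t_i = 52657 days = 144.2 years.

144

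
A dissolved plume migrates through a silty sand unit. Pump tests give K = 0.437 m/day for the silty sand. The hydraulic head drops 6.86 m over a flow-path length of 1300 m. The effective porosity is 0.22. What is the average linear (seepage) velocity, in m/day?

Hydraulic gradient i = Δh / L = 6.86 / 1300 = 0.005277.
Darcy flux q = K · i = 0.4370 × 0.005277 = 0.002306 m/day.
Seepage velocity v = q / n_e = 0.002306 / 0.22 = 0.01048 m/day.

0.0105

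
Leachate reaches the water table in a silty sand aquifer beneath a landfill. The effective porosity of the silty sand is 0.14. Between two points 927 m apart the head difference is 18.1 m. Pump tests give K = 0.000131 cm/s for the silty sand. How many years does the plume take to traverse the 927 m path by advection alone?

Convert K: 0.000131 cm/s × 864 = 0.1132 m/day.
Hydraulic gradient i = Δh / L = 18.1 / 927 = 0.01953.
Darcy flux q = K · i = 0.1132 × 0.01953 = 0.002210 m/day.
Seepage velocity v = q / n_e = 0.002210 / 0.14 = 0.01579 m/day.
Travel time t = L / v = 927 / 0.01579 = 58725 days = 160.8 years.

161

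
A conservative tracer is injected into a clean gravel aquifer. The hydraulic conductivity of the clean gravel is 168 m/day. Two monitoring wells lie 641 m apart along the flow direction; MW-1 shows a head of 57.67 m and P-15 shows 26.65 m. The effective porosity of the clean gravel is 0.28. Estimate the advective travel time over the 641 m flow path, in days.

22.1

Hydraulic gradient i = (57.67 − 26.65) / 641 = 31.02 / 641 = 0.04839.
Darcy flux q = K · i = 168.0 × 0.04839 = 8.130 m/day.
Seepage velocity v = q / n_e = 8.130 / 0.28 = 29.04 m/day.
Travel time t = L / v = 641 / 29.04 = 22.08 days.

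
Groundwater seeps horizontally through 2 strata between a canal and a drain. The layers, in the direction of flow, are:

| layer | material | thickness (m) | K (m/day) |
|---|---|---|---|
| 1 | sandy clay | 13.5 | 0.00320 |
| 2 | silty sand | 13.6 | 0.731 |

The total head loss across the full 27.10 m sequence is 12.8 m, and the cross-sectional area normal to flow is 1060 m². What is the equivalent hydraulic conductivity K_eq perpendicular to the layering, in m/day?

Flow is perpendicular to layering, so the layers act in series and the equivalent K is the thickness-weighted harmonic mean.
Total thickness L = 13.5 + 13.6 = 27.10 m.
Σ(b_i/K_i) = 13.5/0.00320 + 13.6/0.731 = 4237 d.
K_eq = L / Σ(b_i/K_i) = 27.10 / 4237 = 0.006395 m/day.

0.00640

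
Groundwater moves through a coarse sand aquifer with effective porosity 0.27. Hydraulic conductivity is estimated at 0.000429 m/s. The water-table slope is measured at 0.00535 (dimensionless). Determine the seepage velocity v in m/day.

0.734

Convert K: 0.000429 m/s × 86400 = 37.07 m/day.
Hydraulic gradient i = 0.00535.
Darcy flux q = K · i = 37.07 × 0.005350 = 0.1983 m/day.
Seepage velocity v = q / n_e = 0.1983 / 0.27 = 0.7344 m/day.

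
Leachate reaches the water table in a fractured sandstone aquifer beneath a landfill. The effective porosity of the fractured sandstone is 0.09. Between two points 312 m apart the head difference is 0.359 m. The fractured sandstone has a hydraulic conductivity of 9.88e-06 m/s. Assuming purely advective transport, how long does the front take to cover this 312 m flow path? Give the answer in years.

78.3

Convert K: 9.88e-06 m/s × 86400 = 0.8536 m/day.
Hydraulic gradient i = Δh / L = 0.359 / 312 = 0.001151.
Darcy flux q = K · i = 0.8536 × 0.001151 = 0.0009822 m/day.
Seepage velocity v = q / n_e = 0.0009822 / 0.09 = 0.01091 m/day.
Travel time t = L / v = 312 / 0.01091 = 28588 days = 78.27 years.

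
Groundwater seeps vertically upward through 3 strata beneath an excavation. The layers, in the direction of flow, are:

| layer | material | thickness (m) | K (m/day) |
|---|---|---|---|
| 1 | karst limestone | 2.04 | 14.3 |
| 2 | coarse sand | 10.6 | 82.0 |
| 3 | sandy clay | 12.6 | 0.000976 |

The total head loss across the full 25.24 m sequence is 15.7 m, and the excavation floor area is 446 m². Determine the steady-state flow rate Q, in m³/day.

0.542

Flow is perpendicular to layering, so the layers act in series and the equivalent K is the thickness-weighted harmonic mean.
Total thickness L = 2.04 + 10.6 + 12.6 = 25.24 m.
Σ(b_i/K_i) = 2.04/14.3 + 10.6/82.0 + 12.6/0.000976 = 12910 d.
K_eq = L / Σ(b_i/K_i) = 25.24 / 12910 = 0.001955 m/day.
Q = K_eq · A · (Δh/L) = 0.001955 × 446 × (15.7/25.24) = 0.5424 m³/day.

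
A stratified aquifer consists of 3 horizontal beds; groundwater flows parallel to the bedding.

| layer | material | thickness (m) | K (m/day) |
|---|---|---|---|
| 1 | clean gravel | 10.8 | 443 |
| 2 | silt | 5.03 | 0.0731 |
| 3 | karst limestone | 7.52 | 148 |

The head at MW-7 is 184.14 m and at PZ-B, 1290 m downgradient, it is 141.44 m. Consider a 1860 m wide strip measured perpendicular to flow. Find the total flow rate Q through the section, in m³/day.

363000

Flow is parallel to layering, so each bed carries its own Darcy discharge and the transmissivities add.
Σ(K_i·b_i) = 443×10.8 + 0.0731×5.03 + 148×7.52 = 5898 m²/day.
Hydraulic gradient i = (184.14 − 141.44) / 1290 = 42.7 / 1290 = 0.03310.
Q = Σ(K_i·b_i) · W · i = 5898 × 1860 × 0.03310 = 3.631e+05 m³/day.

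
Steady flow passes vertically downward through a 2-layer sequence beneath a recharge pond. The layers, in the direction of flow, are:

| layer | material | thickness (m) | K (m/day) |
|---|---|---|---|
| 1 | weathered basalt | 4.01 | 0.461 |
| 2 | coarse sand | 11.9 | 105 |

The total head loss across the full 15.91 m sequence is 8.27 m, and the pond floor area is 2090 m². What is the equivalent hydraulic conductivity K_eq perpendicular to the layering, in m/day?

1.81

Flow is perpendicular to layering, so the layers act in series and the equivalent K is the thickness-weighted harmonic mean.
Total thickness L = 4.01 + 11.9 = 15.91 m.
Σ(b_i/K_i) = 4.01/0.461 + 11.9/105 = 8.812 d.
K_eq = L / Σ(b_i/K_i) = 15.91 / 8.812 = 1.806 m/day.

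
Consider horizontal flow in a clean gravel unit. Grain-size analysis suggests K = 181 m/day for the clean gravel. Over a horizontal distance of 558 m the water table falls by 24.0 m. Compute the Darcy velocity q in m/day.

Hydraulic gradient i = Δh / L = 24.0 / 558 = 0.04301.
Specific discharge q = K · i = 181.0 × 0.04301 = 7.785 m/day.

7.78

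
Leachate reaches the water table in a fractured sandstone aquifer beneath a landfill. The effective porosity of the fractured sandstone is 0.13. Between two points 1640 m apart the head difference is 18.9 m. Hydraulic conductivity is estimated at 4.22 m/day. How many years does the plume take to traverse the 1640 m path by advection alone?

Hydraulic gradient i = Δh / L = 18.9 / 1640 = 0.01152.
Darcy flux q = K · i = 4.220 × 0.01152 = 0.04863 m/day.
Seepage velocity v = q / n_e = 0.04863 / 0.13 = 0.3741 m/day.
Travel time t = L / v = 1640 / 0.3741 = 4384 days = 12.00 years.

12.0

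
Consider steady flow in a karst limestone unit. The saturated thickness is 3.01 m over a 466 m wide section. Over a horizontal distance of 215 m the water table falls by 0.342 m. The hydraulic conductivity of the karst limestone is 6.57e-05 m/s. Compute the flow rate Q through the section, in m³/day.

Convert K: 6.57e-05 m/s × 86400 = 5.676 m/day.
Cross-sectional area A = 466 × 3.01 = 1403 m².
Hydraulic gradient i = Δh / L = 0.342 / 215 = 0.001591.
Darcy's law: Q = K · A · i = 5.676 × 1403 × 0.001591 = 12.67 m³/day.

12.7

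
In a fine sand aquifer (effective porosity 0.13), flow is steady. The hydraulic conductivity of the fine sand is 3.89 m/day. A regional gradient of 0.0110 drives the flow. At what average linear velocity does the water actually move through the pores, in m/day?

0.329

Hydraulic gradient i = 0.0110.
Darcy flux q = K · i = 3.890 × 0.01100 = 0.04279 m/day.
Seepage velocity v = q / n_e = 0.04279 / 0.13 = 0.3292 m/day.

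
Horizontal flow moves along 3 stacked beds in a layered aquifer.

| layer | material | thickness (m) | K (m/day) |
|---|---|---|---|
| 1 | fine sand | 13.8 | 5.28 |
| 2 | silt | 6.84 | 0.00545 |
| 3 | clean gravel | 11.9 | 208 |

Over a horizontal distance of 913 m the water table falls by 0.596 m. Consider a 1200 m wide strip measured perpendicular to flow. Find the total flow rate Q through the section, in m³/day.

2000

Flow is parallel to layering, so each bed carries its own Darcy discharge and the transmissivities add.
Σ(K_i·b_i) = 5.28×13.8 + 0.00545×6.84 + 208×11.9 = 2548 m²/day.
Hydraulic gradient i = Δh / L = 0.596 / 913 = 0.0006528.
Q = Σ(K_i·b_i) · W · i = 2548 × 1200 × 0.0006528 = 1996 m³/day.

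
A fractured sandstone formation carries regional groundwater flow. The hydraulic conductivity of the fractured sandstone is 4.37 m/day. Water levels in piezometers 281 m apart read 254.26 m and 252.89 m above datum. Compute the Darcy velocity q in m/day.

Hydraulic gradient i = (254.26 − 252.89) / 281 = 1.37 / 281 = 0.004875.
Specific discharge q = K · i = 4.370 × 0.004875 = 0.02131 m/day.

0.0213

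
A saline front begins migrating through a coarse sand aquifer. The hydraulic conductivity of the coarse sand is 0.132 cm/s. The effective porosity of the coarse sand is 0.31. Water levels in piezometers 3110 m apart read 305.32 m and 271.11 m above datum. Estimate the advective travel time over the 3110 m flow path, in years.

2.10

Convert K: 0.132 cm/s × 864 = 114.0 m/day.
Hydraulic gradient i = (305.32 − 271.11) / 3110 = 34.21 / 3110 = 0.01100.
Darcy flux q = K · i = 114.0 × 0.01100 = 1.255 m/day.
Seepage velocity v = q / n_e = 1.255 / 0.31 = 4.047 m/day.
Travel time t = L / v = 3110 / 4.047 = 768.5 days = 2.104 years.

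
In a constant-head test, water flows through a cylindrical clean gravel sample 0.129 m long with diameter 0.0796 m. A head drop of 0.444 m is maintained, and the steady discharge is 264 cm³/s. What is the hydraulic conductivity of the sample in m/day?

Cross-sectional area A = π·(d/2)² = π × (0.0796/2)² = 0.004976 m².
Convert discharge: 264 cm³/s = 0.0002640 m³/s.
Darcy's law rearranged: K = Q·L / (A·Δh) = 0.0002640 × 0.129 / (0.004976 × 0.444) = 0.01541 m/s = 1332 m/day.

1330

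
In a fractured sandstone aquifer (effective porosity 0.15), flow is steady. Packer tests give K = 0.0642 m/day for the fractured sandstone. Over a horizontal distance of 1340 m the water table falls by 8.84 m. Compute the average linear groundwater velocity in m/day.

0.00282

Hydraulic gradient i = Δh / L = 8.84 / 1340 = 0.006597.
Darcy flux q = K · i = 0.06420 × 0.006597 = 0.0004235 m/day.
Seepage velocity v = q / n_e = 0.0004235 / 0.15 = 0.002824 m/day.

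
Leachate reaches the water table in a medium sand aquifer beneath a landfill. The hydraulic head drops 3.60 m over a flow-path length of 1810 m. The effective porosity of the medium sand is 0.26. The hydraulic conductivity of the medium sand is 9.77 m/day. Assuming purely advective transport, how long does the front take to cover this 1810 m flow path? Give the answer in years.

Hydraulic gradient i = Δh / L = 3.60 / 1810 = 0.001989.
Darcy flux q = K · i = 9.770 × 0.001989 = 0.01943 m/day.
Seepage velocity v = q / n_e = 0.01943 / 0.26 = 0.07474 m/day.
Travel time t = L / v = 1810 / 0.07474 = 24218 days = 66.30 years.

66.3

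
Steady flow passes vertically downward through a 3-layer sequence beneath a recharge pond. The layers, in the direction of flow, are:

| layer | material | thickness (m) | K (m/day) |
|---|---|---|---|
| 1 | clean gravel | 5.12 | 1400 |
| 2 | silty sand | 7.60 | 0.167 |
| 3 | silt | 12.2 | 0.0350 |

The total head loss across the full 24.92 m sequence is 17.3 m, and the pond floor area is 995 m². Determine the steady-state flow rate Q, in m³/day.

43.7

Flow is perpendicular to layering, so the layers act in series and the equivalent K is the thickness-weighted harmonic mean.
Total thickness L = 5.12 + 7.60 + 12.2 = 24.92 m.
Σ(b_i/K_i) = 5.12/1400 + 7.60/0.167 + 12.2/0.0350 = 394.1 d.
K_eq = L / Σ(b_i/K_i) = 24.92 / 394.1 = 0.06324 m/day.
Q = K_eq · A · (Δh/L) = 0.06324 × 995 × (17.3/24.92) = 43.68 m³/day.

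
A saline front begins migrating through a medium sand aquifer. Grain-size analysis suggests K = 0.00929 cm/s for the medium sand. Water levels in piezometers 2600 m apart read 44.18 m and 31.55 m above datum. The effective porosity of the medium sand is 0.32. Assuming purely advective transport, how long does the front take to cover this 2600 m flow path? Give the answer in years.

58.4

Convert K: 0.00929 cm/s × 864 = 8.027 m/day.
Hydraulic gradient i = (44.18 − 31.55) / 2600 = 12.63 / 2600 = 0.004858.
Darcy flux q = K · i = 8.027 × 0.004858 = 0.03899 m/day.
Seepage velocity v = q / n_e = 0.03899 / 0.32 = 0.1218 m/day.
Travel time t = L / v = 2600 / 0.1218 = 21338 days = 58.42 years.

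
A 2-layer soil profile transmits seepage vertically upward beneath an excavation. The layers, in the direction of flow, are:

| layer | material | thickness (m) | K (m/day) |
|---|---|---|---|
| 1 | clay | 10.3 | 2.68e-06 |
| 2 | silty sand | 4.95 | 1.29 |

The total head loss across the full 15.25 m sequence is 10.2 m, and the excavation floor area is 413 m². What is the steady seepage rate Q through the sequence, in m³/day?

Flow is perpendicular to layering, so the layers act in series and the equivalent K is the thickness-weighted harmonic mean.
Total thickness L = 10.3 + 4.95 = 15.25 m.
Σ(b_i/K_i) = 10.3/2.68e-06 + 4.95/1.29 = 3.843e+06 d.
K_eq = L / Σ(b_i/K_i) = 15.25 / 3.843e+06 = 3.968e-06 m/day.
Q = K_eq · A · (Δh/L) = 3.968e-06 × 413 × (10.2/15.25) = 0.001096 m³/day.

0.00110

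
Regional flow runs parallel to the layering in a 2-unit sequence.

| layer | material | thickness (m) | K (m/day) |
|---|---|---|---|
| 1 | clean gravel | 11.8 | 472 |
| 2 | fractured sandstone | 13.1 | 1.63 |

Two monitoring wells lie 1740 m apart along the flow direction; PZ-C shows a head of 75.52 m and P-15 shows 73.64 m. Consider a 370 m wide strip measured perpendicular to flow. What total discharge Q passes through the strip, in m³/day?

Flow is parallel to layering, so each bed carries its own Darcy discharge and the transmissivities add.
Σ(K_i·b_i) = 472×11.8 + 1.63×13.1 = 5591 m²/day.
Hydraulic gradient i = (75.52 − 73.64) / 1740 = 1.88 / 1740 = 0.001080.
Q = Σ(K_i·b_i) · W · i = 5591 × 370 × 0.001080 = 2235 m³/day.

2240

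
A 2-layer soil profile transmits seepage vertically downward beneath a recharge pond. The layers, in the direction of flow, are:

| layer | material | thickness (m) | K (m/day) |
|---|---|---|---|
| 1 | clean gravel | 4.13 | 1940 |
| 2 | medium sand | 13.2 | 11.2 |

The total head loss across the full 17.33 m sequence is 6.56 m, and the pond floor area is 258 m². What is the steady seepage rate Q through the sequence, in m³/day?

1430

Flow is perpendicular to layering, so the layers act in series and the equivalent K is the thickness-weighted harmonic mean.
Total thickness L = 4.13 + 13.2 = 17.33 m.
Σ(b_i/K_i) = 4.13/1940 + 13.2/11.2 = 1.181 d.
K_eq = L / Σ(b_i/K_i) = 17.33 / 1.181 = 14.68 m/day.
Q = K_eq · A · (Δh/L) = 14.68 × 258 × (6.56/17.33) = 1433 m³/day.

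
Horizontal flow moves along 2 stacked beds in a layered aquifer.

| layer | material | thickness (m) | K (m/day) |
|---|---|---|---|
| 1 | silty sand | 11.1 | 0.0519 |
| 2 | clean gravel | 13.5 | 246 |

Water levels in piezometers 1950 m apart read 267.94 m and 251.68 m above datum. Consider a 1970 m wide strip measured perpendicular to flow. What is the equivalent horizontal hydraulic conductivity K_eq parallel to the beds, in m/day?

Flow is parallel to layering, so each bed carries its own Darcy discharge and the transmissivities add.
Σ(K_i·b_i) = 0.0519×11.1 + 246×13.5 = 3322 m²/day.
Total thickness b = 24.60 m, so K_eq = Σ(K_i·b_i)/b = 135.0 m/day.

135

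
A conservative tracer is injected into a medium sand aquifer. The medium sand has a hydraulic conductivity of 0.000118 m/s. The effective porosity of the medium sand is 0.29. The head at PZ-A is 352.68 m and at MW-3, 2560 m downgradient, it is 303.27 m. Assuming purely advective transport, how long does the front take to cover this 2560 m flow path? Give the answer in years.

Convert K: 0.000118 m/s × 86400 = 10.20 m/day.
Hydraulic gradient i = (352.68 − 303.27) / 2560 = 49.41 / 2560 = 0.01930.
Darcy flux q = K · i = 10.20 × 0.01930 = 0.1968 m/day.
Seepage velocity v = q / n_e = 0.1968 / 0.29 = 0.6785 m/day.
Travel time t = L / v = 2560 / 0.6785 = 3773 days = 10.33 years.

10.3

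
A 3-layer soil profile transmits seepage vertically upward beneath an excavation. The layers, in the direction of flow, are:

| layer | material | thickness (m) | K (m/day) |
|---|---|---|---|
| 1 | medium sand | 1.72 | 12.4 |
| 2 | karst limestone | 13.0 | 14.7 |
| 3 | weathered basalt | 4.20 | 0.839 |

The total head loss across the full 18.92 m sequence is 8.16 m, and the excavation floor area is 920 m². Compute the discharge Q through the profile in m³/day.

1250

Flow is perpendicular to layering, so the layers act in series and the equivalent K is the thickness-weighted harmonic mean.
Total thickness L = 1.72 + 13.0 + 4.20 = 18.92 m.
Σ(b_i/K_i) = 1.72/12.4 + 13.0/14.7 + 4.20/0.839 = 6.029 d.
K_eq = L / Σ(b_i/K_i) = 18.92 / 6.029 = 3.138 m/day.
Q = K_eq · A · (Δh/L) = 3.138 × 920 × (8.16/18.92) = 1245 m³/day.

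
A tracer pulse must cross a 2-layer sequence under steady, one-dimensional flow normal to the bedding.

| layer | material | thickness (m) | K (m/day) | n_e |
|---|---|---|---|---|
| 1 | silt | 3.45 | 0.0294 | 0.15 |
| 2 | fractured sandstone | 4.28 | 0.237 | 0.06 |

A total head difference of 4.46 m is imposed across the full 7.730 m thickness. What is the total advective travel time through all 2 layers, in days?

With flow normal to the layers, continuity requires the same specific discharge q through every layer.
Σ(b_i/K_i) = 3.45/0.0294 + 4.28/0.237 = 135.4 d.
q = Δh / Σ(b_i/K_i) = 4.46 / 135.4 = 0.03294 m/day.
In each layer the seepage velocity is v_i = q/n_i, so the layer transit time is t_i = b_i·n_i / q:
  layer 1 (silt): t_1 = 3.45 × 0.15 / 0.03294 = 15.71 d
  layer 2 (fractured sandstone): t_2 = 4.28 × 0.06 / 0.03294 = 7.796 d
Total t = Σ t_i = 23.51 days.

23.5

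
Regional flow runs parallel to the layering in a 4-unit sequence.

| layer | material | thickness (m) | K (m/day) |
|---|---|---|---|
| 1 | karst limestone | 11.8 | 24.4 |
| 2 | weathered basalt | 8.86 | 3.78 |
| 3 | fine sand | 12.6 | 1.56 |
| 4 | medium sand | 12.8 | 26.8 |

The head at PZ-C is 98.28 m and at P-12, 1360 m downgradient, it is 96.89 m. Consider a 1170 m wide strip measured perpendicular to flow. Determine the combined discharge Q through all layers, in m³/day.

818

Flow is parallel to layering, so each bed carries its own Darcy discharge and the transmissivities add.
Σ(K_i·b_i) = 24.4×11.8 + 3.78×8.86 + 1.56×12.6 + 26.8×12.8 = 684.1 m²/day.
Hydraulic gradient i = (98.28 − 96.89) / 1360 = 1.39 / 1360 = 0.001022.
Q = Σ(K_i·b_i) · W · i = 684.1 × 1170 × 0.001022 = 818.1 m³/day.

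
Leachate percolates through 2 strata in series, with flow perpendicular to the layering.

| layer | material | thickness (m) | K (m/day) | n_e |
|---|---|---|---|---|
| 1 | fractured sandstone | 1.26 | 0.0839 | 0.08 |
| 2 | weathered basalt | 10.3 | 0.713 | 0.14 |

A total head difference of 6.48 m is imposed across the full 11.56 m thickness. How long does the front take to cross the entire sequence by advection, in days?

With flow normal to the layers, continuity requires the same specific discharge q through every layer.
Σ(b_i/K_i) = 1.26/0.0839 + 10.3/0.713 = 29.46 d.
q = Δh / Σ(b_i/K_i) = 6.48 / 29.46 = 0.2199 m/day.
In each layer the seepage velocity is v_i = q/n_i, so the layer transit time is t_i = b_i·n_i / q:
  layer 1 (fractured sandstone): t_1 = 1.26 × 0.08 / 0.2199 = 0.4583 d
  layer 2 (weathered basalt): t_2 = 10.3 × 0.14 / 0.2199 = 6.557 d
Total t = Σ t_i = 7.015 days.

7.01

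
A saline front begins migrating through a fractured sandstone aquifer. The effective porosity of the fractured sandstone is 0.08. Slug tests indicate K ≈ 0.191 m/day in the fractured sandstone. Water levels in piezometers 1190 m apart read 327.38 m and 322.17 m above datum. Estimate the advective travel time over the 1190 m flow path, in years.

Hydraulic gradient i = (327.38 − 322.17) / 1190 = 5.21 / 1190 = 0.004378.
Darcy flux q = K · i = 0.1910 × 0.004378 = 0.0008362 m/day.
Seepage velocity v = q / n_e = 0.0008362 / 0.08 = 0.01045 m/day.
Travel time t = L / v = 1190 / 0.01045 = 1.138e+05 days = 311.7 years.

312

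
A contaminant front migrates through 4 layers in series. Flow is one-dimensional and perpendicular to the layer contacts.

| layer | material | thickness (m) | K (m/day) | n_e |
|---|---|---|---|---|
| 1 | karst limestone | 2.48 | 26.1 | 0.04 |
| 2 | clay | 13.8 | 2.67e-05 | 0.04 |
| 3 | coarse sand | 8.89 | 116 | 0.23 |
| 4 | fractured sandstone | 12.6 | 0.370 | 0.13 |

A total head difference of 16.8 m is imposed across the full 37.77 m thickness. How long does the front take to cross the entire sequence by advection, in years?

With flow normal to the layers, continuity requires the same specific discharge q through every layer.
Σ(b_i/K_i) = 2.48/26.1 + 13.8/2.67e-05 + 8.89/116 + 12.6/0.370 = 5.169e+05 d.
q = Δh / Σ(b_i/K_i) = 16.8 / 5.169e+05 = 3.250e-05 m/day.
In each layer the seepage velocity is v_i = q/n_i, so the layer transit time is t_i = b_i·n_i / q:
  layer 1 (karst limestone): t_1 = 2.48 × 0.04 / 3.250e-05 = 3052 d
  layer 2 (clay): t_2 = 13.8 × 0.04 / 3.250e-05 = 16983 d
  layer 3 (coarse sand): t_3 = 8.89 × 0.23 / 3.250e-05 = 62910 d
  layer 4 (fractured sandstone): t_4 = 12.6 × 0.13 / 3.250e-05 = 50397 d
Total t = Σ t_i = 1.333e+05 days = 365.1 years.

365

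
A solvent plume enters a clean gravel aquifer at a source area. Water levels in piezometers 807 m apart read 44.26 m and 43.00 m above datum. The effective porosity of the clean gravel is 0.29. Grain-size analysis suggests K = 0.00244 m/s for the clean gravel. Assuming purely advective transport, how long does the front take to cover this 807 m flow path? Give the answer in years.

1.95

Convert K: 0.00244 m/s × 86400 = 210.8 m/day.
Hydraulic gradient i = (44.26 − 43.00) / 807 = 1.26 / 807 = 0.001561.
Darcy flux q = K · i = 210.8 × 0.001561 = 0.3292 m/day.
Seepage velocity v = q / n_e = 0.3292 / 0.29 = 1.135 m/day.
Travel time t = L / v = 807 / 1.135 = 711.0 days = 1.947 years.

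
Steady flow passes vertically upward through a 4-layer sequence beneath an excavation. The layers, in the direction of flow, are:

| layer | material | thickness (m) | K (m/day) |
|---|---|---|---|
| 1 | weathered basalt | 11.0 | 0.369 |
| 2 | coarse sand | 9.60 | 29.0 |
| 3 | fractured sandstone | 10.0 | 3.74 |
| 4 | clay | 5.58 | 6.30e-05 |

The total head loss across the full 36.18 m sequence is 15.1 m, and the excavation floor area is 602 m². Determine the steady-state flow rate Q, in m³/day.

Flow is perpendicular to layering, so the layers act in series and the equivalent K is the thickness-weighted harmonic mean.
Total thickness L = 11.0 + 9.60 + 10.0 + 5.58 = 36.18 m.
Σ(b_i/K_i) = 11.0/0.369 + 9.60/29.0 + 10.0/3.74 + 5.58/6.30e-05 = 88604 d.
K_eq = L / Σ(b_i/K_i) = 36.18 / 88604 = 0.0004083 m/day.
Q = K_eq · A · (Δh/L) = 0.0004083 × 602 × (15.1/36.18) = 0.1026 m³/day.

0.103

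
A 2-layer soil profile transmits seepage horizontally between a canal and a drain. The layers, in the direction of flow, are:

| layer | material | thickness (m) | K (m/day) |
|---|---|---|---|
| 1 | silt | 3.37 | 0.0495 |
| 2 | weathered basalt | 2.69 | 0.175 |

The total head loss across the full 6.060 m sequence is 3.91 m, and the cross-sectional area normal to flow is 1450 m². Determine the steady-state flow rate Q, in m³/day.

Flow is perpendicular to layering, so the layers act in series and the equivalent K is the thickness-weighted harmonic mean.
Total thickness L = 3.37 + 2.69 = 6.060 m.
Σ(b_i/K_i) = 3.37/0.0495 + 2.69/0.175 = 83.45 d.
K_eq = L / Σ(b_i/K_i) = 6.060 / 83.45 = 0.07262 m/day.
Q = K_eq · A · (Δh/L) = 0.07262 × 1450 × (3.91/6.060) = 67.94 m³/day.

67.9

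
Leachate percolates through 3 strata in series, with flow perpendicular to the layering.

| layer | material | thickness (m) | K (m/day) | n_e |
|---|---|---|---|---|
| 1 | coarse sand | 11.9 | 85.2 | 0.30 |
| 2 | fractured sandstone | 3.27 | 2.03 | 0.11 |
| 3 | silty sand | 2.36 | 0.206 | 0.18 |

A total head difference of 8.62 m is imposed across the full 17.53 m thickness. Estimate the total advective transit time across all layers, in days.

6.67

With flow normal to the layers, continuity requires the same specific discharge q through every layer.
Σ(b_i/K_i) = 11.9/85.2 + 3.27/2.03 + 2.36/0.206 = 13.21 d.
q = Δh / Σ(b_i/K_i) = 8.62 / 13.21 = 0.6527 m/day.
In each layer the seepage velocity is v_i = q/n_i, so the layer transit time is t_i = b_i·n_i / q:
  layer 1 (coarse sand): t_1 = 11.9 × 0.30 / 0.6527 = 5.470 d
  layer 2 (fractured sandstone): t_2 = 3.27 × 0.11 / 0.6527 = 0.5511 d
  layer 3 (silty sand): t_3 = 2.36 × 0.18 / 0.6527 = 0.6508 d
Total t = Σ t_i = 6.672 days.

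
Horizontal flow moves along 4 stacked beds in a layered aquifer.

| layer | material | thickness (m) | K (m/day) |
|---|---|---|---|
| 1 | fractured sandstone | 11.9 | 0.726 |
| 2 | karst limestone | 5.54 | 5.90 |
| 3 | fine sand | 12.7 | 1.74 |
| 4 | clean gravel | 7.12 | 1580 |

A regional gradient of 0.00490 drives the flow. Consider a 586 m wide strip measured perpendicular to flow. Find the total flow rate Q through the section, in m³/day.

Flow is parallel to layering, so each bed carries its own Darcy discharge and the transmissivities add.
Σ(K_i·b_i) = 0.726×11.9 + 5.90×5.54 + 1.74×12.7 + 1580×7.12 = 11313 m²/day.
Hydraulic gradient i = 0.00490.
Q = Σ(K_i·b_i) · W · i = 11313 × 586 × 0.004900 = 32484 m³/day.

32500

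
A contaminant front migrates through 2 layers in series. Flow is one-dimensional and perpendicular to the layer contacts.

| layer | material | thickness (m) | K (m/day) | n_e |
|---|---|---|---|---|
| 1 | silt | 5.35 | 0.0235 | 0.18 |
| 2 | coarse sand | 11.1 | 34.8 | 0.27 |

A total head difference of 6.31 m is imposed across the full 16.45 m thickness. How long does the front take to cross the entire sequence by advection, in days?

With flow normal to the layers, continuity requires the same specific discharge q through every layer.
Σ(b_i/K_i) = 5.35/0.0235 + 11.1/34.8 = 228.0 d.
q = Δh / Σ(b_i/K_i) = 6.31 / 228.0 = 0.02768 m/day.
In each layer the seepage velocity is v_i = q/n_i, so the layer transit time is t_i = b_i·n_i / q:
  layer 1 (silt): t_1 = 5.35 × 0.18 / 0.02768 = 34.79 d
  layer 2 (coarse sand): t_2 = 11.1 × 0.27 / 0.02768 = 108.3 d
Total t = Σ t_i = 143.1 days.

143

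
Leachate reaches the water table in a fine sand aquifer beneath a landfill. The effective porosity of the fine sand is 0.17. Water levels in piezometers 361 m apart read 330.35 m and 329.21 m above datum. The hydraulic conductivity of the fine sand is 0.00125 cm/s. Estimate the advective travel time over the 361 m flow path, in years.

Convert K: 0.00125 cm/s × 864 = 1.080 m/day.
Hydraulic gradient i = (330.35 − 329.21) / 361 = 1.14 / 361 = 0.003158.
Darcy flux q = K · i = 1.080 × 0.003158 = 0.003411 m/day.
Seepage velocity v = q / n_e = 0.003411 / 0.17 = 0.02006 m/day.
Travel time t = L / v = 361 / 0.02006 = 17994 days = 49.27 years.

49.3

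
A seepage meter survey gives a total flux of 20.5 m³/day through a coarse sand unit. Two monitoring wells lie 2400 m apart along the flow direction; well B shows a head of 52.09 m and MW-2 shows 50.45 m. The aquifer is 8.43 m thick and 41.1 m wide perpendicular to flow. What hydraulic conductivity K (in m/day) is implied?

86.6

Cross-sectional area A = 41.1 × 8.43 = 346.5 m².
Hydraulic gradient i = (52.09 − 50.45) / 2400 = 1.64 / 2400 = 0.0006833.
From Q = K·A·i, K = Q / (A·i) = 20.5 / (346.5 × 0.0006833) = 86.59 m/day.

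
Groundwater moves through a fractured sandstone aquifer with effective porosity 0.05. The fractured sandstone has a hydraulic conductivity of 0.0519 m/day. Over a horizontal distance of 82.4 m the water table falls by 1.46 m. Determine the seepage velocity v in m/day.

Hydraulic gradient i = Δh / L = 1.46 / 82.4 = 0.01772.
Darcy flux q = K · i = 0.05190 × 0.01772 = 0.0009196 m/day.
Seepage velocity v = q / n_e = 0.0009196 / 0.05 = 0.01839 m/day.

0.0184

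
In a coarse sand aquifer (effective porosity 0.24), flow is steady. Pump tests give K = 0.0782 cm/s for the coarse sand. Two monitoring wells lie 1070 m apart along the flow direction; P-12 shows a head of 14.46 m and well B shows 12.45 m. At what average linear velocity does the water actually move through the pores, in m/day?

0.529

Convert K: 0.0782 cm/s × 864 = 67.56 m/day.
Hydraulic gradient i = (14.46 − 12.45) / 1070 = 2.01 / 1070 = 0.001879.
Darcy flux q = K · i = 67.56 × 0.001879 = 0.1269 m/day.
Seepage velocity v = q / n_e = 0.1269 / 0.24 = 0.5288 m/day.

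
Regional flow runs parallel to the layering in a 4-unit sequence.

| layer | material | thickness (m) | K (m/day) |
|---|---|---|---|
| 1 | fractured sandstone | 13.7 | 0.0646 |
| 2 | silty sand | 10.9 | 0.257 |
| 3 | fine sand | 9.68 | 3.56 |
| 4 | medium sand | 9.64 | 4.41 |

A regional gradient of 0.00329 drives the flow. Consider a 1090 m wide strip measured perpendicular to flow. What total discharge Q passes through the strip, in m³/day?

Flow is parallel to layering, so each bed carries its own Darcy discharge and the transmissivities add.
Σ(K_i·b_i) = 0.0646×13.7 + 0.257×10.9 + 3.56×9.68 + 4.41×9.64 = 80.66 m²/day.
Hydraulic gradient i = 0.00329.
Q = Σ(K_i·b_i) · W · i = 80.66 × 1090 × 0.003290 = 289.3 m³/day.

289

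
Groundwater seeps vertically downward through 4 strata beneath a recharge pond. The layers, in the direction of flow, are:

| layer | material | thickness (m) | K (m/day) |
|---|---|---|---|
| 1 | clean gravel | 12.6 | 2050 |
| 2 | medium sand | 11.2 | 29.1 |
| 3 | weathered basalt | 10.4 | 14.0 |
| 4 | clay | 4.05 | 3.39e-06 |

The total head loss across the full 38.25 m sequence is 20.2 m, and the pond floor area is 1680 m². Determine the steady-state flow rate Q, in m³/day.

Flow is perpendicular to layering, so the layers act in series and the equivalent K is the thickness-weighted harmonic mean.
Total thickness L = 12.6 + 11.2 + 10.4 + 4.05 = 38.25 m.
Σ(b_i/K_i) = 12.6/2050 + 11.2/29.1 + 10.4/14.0 + 4.05/3.39e-06 = 1.195e+06 d.
K_eq = L / Σ(b_i/K_i) = 38.25 / 1.195e+06 = 3.202e-05 m/day.
Q = K_eq · A · (Δh/L) = 3.202e-05 × 1680 × (20.2/38.25) = 0.02841 m³/day.

0.0284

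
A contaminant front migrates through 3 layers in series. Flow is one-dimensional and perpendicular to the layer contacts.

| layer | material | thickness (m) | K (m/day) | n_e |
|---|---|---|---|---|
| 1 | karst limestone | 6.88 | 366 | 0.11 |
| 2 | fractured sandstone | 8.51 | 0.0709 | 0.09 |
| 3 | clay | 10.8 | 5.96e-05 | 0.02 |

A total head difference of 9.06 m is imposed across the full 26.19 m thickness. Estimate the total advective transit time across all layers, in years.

With flow normal to the layers, continuity requires the same specific discharge q through every layer.
Σ(b_i/K_i) = 6.88/366 + 8.51/0.0709 + 10.8/5.96e-05 = 1.813e+05 d.
q = Δh / Σ(b_i/K_i) = 9.06 / 1.813e+05 = 4.996e-05 m/day.
In each layer the seepage velocity is v_i = q/n_i, so the layer transit time is t_i = b_i·n_i / q:
  layer 1 (karst limestone): t_1 = 6.88 × 0.11 / 4.996e-05 = 15147 d
  layer 2 (fractured sandstone): t_2 = 8.51 × 0.09 / 4.996e-05 = 15329 d
  layer 3 (clay): t_3 = 10.8 × 0.02 / 4.996e-05 = 4323 d
Total t = Σ t_i = 34799 days = 95.27 years.

95.3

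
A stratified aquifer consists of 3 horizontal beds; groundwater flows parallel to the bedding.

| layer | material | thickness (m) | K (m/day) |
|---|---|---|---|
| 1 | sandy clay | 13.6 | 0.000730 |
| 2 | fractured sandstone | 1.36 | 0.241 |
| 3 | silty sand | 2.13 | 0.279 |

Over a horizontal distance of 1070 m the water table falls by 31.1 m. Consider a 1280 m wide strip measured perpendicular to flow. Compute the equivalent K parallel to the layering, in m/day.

Flow is parallel to layering, so each bed carries its own Darcy discharge and the transmissivities add.
Σ(K_i·b_i) = 0.000730×13.6 + 0.241×1.36 + 0.279×2.13 = 0.9320 m²/day.
Total thickness b = 17.09 m, so K_eq = Σ(K_i·b_i)/b = 0.05453 m/day.

0.0545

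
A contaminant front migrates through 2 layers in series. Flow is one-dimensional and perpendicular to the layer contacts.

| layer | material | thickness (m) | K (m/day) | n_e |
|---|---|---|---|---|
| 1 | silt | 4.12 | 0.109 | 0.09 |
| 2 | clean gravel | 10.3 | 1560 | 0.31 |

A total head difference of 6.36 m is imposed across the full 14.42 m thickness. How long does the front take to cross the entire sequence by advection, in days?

With flow normal to the layers, continuity requires the same specific discharge q through every layer.
Σ(b_i/K_i) = 4.12/0.109 + 10.3/1560 = 37.80 d.
q = Δh / Σ(b_i/K_i) = 6.36 / 37.80 = 0.1682 m/day.
In each layer the seepage velocity is v_i = q/n_i, so the layer transit time is t_i = b_i·n_i / q:
  layer 1 (silt): t_1 = 4.12 × 0.09 / 0.1682 = 2.204 d
  layer 2 (clean gravel): t_2 = 10.3 × 0.31 / 0.1682 = 18.98 d
Total t = Σ t_i = 21.18 days.

21.2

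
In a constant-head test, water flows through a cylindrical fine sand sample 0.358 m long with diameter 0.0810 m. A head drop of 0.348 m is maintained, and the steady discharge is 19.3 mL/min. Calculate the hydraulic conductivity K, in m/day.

Cross-sectional area A = π·(d/2)² = π × (0.0810/2)² = 0.005153 m².
Convert discharge: 19.3 mL/min = 3.217e-07 m³/s.
Darcy's law rearranged: K = Q·L / (A·Δh) = 3.217e-07 × 0.358 / (0.005153 × 0.348) = 6.422e-05 m/s = 5.548 m/day.

5.55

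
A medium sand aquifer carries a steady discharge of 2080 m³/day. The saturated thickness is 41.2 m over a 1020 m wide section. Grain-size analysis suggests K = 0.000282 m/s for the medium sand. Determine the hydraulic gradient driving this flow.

Convert K: 0.000282 m/s × 86400 = 24.36 m/day.
Cross-sectional area A = 1020 × 41.2 = 42024 m².
From Q = K·A·i, i = Q / (K·A) = 2080 / (24.36 × 42024) = 0.002031.

0.00203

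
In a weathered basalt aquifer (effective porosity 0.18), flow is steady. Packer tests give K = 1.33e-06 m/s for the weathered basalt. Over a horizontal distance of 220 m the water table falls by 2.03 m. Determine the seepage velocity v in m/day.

Convert K: 1.33e-06 m/s × 86400 = 0.1149 m/day.
Hydraulic gradient i = Δh / L = 2.03 / 220 = 0.009227.
Darcy flux q = K · i = 0.1149 × 0.009227 = 0.001060 m/day.
Seepage velocity v = q / n_e = 0.001060 / 0.18 = 0.005891 m/day.

0.00589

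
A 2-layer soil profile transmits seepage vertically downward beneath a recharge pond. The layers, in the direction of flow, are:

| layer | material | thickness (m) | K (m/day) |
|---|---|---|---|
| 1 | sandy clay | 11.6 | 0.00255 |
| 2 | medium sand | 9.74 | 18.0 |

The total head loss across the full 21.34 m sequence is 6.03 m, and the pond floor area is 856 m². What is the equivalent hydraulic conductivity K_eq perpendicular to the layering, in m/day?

0.00469

Flow is perpendicular to layering, so the layers act in series and the equivalent K is the thickness-weighted harmonic mean.
Total thickness L = 11.6 + 9.74 = 21.34 m.
Σ(b_i/K_i) = 11.6/0.00255 + 9.74/18.0 = 4550 d.
K_eq = L / Σ(b_i/K_i) = 21.34 / 4550 = 0.004691 m/day.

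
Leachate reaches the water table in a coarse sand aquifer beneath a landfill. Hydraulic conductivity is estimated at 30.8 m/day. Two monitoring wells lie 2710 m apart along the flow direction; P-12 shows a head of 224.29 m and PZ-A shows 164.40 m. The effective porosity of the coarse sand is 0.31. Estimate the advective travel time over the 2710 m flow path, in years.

Hydraulic gradient i = (224.29 − 164.40) / 2710 = 59.89 / 2710 = 0.02210.
Darcy flux q = K · i = 30.80 × 0.02210 = 0.6807 m/day.
Seepage velocity v = q / n_e = 0.6807 / 0.31 = 2.196 m/day.
Travel time t = L / v = 2710 / 2.196 = 1234 days = 3.379 years.

3.38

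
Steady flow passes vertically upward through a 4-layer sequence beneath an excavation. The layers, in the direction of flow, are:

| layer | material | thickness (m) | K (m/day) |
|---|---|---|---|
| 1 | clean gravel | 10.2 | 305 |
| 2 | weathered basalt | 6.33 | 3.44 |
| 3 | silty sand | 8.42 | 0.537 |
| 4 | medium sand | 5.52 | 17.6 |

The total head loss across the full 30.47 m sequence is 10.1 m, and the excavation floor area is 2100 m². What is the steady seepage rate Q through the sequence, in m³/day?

Flow is perpendicular to layering, so the layers act in series and the equivalent K is the thickness-weighted harmonic mean.
Total thickness L = 10.2 + 6.33 + 8.42 + 5.52 = 30.47 m.
Σ(b_i/K_i) = 10.2/305 + 6.33/3.44 + 8.42/0.537 + 5.52/17.6 = 17.87 d.
K_eq = L / Σ(b_i/K_i) = 30.47 / 17.87 = 1.705 m/day.
Q = K_eq · A · (Δh/L) = 1.705 × 2100 × (10.1/30.47) = 1187 m³/day.

1190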